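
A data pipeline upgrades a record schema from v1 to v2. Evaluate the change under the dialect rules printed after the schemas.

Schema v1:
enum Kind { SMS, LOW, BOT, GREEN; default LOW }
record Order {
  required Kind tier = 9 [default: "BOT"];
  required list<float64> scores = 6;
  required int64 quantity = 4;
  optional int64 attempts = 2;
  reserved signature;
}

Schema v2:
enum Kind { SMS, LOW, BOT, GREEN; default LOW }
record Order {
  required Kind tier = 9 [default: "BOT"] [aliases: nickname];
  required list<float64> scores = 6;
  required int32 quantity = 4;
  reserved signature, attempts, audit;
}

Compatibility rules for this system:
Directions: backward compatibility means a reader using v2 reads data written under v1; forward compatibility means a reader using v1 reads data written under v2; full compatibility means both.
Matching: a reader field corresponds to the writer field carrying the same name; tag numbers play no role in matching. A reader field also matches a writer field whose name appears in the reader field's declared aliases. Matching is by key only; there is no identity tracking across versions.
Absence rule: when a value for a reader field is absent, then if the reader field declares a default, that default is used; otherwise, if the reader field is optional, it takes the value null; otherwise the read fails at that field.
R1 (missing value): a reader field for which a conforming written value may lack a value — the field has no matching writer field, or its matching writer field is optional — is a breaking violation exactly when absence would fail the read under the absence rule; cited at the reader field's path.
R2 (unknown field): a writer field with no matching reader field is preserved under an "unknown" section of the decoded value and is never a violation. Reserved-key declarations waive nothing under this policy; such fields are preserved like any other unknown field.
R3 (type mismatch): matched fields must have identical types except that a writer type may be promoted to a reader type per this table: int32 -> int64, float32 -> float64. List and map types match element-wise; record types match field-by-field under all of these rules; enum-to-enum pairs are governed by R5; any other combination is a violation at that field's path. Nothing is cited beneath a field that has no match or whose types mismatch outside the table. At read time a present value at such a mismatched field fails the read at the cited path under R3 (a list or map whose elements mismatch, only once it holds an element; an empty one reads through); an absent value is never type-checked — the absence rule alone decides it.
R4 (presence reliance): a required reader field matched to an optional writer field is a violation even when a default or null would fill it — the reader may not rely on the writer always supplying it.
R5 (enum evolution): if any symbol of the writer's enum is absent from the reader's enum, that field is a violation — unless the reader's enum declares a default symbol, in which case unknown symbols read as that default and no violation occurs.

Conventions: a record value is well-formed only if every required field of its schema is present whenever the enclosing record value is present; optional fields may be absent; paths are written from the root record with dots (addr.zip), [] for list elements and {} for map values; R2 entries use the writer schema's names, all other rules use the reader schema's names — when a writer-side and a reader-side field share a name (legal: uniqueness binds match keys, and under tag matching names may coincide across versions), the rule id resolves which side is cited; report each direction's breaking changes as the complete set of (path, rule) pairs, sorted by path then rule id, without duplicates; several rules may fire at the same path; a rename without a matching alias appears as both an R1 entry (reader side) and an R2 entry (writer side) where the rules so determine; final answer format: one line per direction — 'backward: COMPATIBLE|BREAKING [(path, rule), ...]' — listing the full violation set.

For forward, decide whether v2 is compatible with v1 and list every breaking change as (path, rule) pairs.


forward: COMPATIBLE []

arrows below run writer -> reader for Order
forward analysis of Order with v1 as reader and v2 as writer:
  writer required, Kind -> Kind: reader tier maps from writer tier
  writer required, list<float64> -> list<float64>: reader scores maps from writer scores
  writer required, int32 -> int64: reader quantity maps from writer quantity
  attempts: no writer match
  => no violations; forward on Order: COMPATIBLE
the rest of the Order diff is inert for this question:
  removed field attempts from record Order (its key "attempts" joins the reserved list) -> inert for the asked Order verdict: nothing fires
  field quantity in record Order: type int64 changed to int32 -> its effect on Order is confined to the backward direction, not asked


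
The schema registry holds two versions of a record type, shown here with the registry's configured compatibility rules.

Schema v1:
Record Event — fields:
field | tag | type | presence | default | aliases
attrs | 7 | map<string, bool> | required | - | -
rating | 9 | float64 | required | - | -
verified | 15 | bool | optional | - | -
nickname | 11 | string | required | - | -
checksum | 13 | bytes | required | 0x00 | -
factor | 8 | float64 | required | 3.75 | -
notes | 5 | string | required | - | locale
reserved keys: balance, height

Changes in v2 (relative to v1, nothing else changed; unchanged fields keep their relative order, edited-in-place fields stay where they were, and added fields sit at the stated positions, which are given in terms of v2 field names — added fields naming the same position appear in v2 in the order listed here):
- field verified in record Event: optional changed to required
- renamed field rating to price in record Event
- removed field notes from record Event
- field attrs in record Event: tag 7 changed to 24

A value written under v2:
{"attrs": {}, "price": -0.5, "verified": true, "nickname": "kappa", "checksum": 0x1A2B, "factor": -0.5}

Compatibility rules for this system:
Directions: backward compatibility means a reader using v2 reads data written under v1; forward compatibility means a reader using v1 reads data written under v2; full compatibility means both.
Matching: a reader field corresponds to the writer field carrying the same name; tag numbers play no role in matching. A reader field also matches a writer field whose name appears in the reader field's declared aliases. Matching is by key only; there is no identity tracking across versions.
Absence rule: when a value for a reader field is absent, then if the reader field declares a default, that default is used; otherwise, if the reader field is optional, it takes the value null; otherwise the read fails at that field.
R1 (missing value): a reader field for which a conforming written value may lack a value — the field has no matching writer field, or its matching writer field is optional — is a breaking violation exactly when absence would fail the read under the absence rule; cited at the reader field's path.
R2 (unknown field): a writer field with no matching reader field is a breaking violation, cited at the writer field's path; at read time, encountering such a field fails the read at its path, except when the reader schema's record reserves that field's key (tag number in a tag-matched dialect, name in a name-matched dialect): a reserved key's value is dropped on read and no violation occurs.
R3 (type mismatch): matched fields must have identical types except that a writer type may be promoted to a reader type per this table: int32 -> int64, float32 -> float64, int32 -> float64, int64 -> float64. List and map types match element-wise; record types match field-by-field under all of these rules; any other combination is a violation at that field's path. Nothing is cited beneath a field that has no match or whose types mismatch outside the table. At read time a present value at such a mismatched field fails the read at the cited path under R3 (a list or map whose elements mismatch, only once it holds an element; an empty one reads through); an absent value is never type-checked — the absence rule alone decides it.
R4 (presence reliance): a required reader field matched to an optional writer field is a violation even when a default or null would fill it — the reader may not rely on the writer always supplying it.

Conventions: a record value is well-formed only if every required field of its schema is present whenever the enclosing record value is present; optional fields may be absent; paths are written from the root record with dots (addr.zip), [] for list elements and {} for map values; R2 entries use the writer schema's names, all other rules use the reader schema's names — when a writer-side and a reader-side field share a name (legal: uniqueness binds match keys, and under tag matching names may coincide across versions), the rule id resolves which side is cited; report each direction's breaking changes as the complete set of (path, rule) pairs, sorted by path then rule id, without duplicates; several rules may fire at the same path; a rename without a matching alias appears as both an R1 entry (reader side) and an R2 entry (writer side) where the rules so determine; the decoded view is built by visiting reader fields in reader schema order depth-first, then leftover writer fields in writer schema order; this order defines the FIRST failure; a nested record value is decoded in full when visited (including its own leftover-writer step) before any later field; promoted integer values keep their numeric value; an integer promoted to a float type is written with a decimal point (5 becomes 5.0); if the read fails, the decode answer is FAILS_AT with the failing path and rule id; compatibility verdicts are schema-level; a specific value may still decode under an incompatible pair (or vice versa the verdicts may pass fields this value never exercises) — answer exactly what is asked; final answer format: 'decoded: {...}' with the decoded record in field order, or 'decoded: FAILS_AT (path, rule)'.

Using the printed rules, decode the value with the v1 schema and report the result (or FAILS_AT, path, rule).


decoded: FAILS_AT (rating, R1)

in Event below, arrows point writer -> reader
decoding the Event value with the v1 reader:
  attrs := {}
  read fails at rating under R1 (no fill)
  => FAILS_AT (rating, R1)
the rest of the Event diff is inert for this question:
  field verified in record Event: optional changed to required -> schema-level compatibility only; this Event value's decode is unchanged
  removed field notes from record Event -> schema-level compatibility only; this Event value's decode is unchanged
  field attrs in record Event: tag 7 changed to 24 -> triggers nothing under the printed rules; the Event answer is the same either way


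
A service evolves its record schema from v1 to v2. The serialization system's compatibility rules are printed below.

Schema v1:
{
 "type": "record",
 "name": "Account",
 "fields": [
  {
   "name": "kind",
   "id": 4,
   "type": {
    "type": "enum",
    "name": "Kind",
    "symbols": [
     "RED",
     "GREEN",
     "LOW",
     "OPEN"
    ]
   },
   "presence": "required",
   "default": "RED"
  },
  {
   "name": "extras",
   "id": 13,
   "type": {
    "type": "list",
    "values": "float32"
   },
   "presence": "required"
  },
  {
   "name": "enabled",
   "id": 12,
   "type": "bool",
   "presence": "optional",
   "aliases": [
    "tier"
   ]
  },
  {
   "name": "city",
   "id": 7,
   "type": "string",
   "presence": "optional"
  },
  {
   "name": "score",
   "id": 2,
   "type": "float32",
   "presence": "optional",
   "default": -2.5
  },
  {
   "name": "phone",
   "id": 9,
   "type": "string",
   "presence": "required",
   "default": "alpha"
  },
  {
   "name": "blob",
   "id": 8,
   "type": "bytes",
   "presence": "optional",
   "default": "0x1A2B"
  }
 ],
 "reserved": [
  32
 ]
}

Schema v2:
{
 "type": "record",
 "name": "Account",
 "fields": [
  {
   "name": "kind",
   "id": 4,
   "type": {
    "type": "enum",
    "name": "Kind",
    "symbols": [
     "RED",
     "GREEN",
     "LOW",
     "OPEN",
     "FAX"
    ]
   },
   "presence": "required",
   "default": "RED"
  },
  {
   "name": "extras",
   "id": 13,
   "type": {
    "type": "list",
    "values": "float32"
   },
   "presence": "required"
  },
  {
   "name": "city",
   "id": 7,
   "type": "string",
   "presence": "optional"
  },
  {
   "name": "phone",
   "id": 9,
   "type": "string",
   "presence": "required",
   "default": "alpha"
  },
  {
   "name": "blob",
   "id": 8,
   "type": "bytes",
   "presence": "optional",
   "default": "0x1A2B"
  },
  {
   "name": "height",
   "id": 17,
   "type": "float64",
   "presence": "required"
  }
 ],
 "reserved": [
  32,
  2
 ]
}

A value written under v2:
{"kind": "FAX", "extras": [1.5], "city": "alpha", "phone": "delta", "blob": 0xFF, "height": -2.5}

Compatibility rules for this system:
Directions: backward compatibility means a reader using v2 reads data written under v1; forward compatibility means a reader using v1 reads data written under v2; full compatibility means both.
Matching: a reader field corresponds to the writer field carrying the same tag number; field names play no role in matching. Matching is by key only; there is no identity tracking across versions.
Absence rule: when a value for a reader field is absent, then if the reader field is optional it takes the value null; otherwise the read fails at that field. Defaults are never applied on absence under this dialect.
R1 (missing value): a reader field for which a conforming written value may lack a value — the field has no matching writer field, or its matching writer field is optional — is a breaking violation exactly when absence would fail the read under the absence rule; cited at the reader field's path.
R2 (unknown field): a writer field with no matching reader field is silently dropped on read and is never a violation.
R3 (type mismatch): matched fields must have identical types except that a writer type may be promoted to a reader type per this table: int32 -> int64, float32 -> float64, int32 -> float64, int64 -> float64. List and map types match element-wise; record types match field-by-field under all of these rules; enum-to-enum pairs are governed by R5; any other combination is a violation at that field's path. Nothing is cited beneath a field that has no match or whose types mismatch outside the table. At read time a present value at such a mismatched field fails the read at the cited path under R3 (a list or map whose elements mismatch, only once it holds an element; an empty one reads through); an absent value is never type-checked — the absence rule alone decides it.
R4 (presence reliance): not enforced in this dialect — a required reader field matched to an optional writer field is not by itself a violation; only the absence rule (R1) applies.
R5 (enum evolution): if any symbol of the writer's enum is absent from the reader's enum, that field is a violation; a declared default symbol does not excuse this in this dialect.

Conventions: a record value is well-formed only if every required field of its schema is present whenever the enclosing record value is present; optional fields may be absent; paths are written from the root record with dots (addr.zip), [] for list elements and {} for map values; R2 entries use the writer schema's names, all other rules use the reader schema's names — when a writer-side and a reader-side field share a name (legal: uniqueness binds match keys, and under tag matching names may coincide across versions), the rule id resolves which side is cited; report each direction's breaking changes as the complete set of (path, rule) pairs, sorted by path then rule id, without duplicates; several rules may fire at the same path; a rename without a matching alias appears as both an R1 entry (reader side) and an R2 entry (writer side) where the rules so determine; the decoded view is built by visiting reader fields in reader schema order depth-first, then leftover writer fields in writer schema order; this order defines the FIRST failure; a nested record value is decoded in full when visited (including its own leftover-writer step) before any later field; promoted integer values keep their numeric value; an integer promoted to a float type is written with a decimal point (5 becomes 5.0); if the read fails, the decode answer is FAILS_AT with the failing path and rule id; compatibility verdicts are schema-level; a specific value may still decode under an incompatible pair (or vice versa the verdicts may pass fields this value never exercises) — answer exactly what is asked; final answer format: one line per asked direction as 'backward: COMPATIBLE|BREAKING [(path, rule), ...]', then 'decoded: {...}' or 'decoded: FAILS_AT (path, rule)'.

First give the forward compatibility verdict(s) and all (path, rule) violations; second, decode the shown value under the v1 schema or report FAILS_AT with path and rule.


forward: BREAKING [(kind, R5)]; decoded: FAILS_AT (kind, R5)

the writer's type comes first in each Account pair
forward for Account (reader v1, writer v2):
  kind: Kind -> Kind, writer required; from kind
  extras: list<float32> -> list<float32>, writer required; from extras
  enabled: no writer-side match
  city: string -> string, writer optional; from city
  score: no writer-side match
  phone: string -> string, writer required; from phone
  blob: bytes -> bytes, writer optional; from blob
  height (writer side), unknown to reader
  breaking: (kind, R5)
  forward on Account therefore BREAKING (1)
decode walk for Account under reader schema v1:
  read fails at kind under R5
  => FAILS_AT (kind, R5)
diffs on Account not affecting the asked answer:
  removed field enabled from record Account -> inert for the asked Account verdict: nothing fires
  added field height to record Account: required float64, tag 17 (in v2 it sits last) -> its effect on Account is confined to the backward direction, not asked
  removed field score from record Account (its key 2 joins the reserved list) -> inert for the asked Account verdict: nothing fires


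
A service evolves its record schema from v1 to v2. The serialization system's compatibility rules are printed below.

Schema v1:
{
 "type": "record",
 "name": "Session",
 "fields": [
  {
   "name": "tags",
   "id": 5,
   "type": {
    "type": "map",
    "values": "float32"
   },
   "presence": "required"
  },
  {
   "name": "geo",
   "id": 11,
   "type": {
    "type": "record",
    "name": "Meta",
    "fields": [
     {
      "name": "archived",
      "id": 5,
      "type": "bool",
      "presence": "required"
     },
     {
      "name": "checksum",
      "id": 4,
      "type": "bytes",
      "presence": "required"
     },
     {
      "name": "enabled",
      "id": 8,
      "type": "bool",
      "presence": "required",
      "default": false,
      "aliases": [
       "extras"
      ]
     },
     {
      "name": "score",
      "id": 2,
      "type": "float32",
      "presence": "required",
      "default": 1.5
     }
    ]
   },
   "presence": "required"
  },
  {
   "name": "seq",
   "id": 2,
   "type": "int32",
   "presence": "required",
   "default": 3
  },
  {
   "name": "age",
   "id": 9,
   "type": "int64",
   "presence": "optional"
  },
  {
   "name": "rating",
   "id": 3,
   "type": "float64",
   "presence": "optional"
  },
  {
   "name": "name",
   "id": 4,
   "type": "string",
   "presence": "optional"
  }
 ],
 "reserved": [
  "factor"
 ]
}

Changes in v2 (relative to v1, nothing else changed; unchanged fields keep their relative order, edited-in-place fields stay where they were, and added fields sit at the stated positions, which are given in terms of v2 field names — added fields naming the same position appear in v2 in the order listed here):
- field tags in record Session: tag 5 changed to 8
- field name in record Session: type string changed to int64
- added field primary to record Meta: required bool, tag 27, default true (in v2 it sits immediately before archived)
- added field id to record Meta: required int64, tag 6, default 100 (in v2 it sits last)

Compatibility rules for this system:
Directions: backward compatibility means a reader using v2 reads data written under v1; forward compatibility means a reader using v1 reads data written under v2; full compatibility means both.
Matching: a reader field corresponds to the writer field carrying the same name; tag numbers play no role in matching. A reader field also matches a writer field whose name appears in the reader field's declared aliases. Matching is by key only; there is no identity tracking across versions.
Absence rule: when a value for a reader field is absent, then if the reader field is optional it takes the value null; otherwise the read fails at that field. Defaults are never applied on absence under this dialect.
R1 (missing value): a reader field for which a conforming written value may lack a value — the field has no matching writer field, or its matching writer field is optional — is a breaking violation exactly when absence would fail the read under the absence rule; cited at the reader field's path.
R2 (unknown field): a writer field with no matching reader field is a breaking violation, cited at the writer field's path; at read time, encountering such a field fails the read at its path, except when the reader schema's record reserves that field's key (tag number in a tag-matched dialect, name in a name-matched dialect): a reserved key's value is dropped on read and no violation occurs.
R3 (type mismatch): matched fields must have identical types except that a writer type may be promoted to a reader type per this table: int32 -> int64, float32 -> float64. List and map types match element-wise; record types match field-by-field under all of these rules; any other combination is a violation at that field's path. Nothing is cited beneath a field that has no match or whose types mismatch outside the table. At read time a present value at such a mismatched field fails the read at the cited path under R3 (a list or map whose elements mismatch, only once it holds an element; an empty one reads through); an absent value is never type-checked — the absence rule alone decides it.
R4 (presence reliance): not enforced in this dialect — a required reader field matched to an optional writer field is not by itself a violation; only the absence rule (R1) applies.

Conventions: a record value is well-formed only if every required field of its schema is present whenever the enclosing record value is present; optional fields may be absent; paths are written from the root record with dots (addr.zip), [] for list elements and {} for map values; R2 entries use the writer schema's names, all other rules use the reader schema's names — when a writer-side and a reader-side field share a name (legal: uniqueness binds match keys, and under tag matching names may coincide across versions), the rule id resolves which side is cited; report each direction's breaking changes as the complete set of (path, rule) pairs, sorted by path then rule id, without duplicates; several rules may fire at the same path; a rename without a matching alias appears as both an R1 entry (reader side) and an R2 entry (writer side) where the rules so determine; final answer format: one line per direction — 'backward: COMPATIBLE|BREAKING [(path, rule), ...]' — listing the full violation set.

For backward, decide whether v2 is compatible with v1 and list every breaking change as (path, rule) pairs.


backward: BREAKING [(geo.id, R1), (geo.primary, R1), (name, R3)]

in Session below, arrows point writer -> reader
backward pass over Session, reader schema v2, writer schema v1:
  tags: map<string, float32> -> map<string, float32>, writer required; from tags
  geo: Meta -> Meta, writer required; from geo
  seq: int32 -> int32, writer required; from seq
  age: int64 -> int64, writer optional; from age
  rating: float64 -> float64, writer optional; from rating
  name: string -> int64, writer optional; from name
  geo.primary: no writer-side match
  geo.archived: bool -> bool, writer required; from geo.archived
  geo.checksum: bytes -> bytes, writer required; from geo.checksum
  geo.enabled: bool -> bool, writer required; from geo.enabled
  geo.score: float32 -> float32, writer required; from geo.score
  geo.id: no writer-side match
  R1 fires at geo.id
  R1 fires at geo.primary
  R3 fires at name
  => 3 violation(s): backward is BREAKING for Session
checking off the Session differences that do not matter here:
  field tags in record Session: tag 5 changed to 8 -> inert for the asked Session verdict: nothing fires


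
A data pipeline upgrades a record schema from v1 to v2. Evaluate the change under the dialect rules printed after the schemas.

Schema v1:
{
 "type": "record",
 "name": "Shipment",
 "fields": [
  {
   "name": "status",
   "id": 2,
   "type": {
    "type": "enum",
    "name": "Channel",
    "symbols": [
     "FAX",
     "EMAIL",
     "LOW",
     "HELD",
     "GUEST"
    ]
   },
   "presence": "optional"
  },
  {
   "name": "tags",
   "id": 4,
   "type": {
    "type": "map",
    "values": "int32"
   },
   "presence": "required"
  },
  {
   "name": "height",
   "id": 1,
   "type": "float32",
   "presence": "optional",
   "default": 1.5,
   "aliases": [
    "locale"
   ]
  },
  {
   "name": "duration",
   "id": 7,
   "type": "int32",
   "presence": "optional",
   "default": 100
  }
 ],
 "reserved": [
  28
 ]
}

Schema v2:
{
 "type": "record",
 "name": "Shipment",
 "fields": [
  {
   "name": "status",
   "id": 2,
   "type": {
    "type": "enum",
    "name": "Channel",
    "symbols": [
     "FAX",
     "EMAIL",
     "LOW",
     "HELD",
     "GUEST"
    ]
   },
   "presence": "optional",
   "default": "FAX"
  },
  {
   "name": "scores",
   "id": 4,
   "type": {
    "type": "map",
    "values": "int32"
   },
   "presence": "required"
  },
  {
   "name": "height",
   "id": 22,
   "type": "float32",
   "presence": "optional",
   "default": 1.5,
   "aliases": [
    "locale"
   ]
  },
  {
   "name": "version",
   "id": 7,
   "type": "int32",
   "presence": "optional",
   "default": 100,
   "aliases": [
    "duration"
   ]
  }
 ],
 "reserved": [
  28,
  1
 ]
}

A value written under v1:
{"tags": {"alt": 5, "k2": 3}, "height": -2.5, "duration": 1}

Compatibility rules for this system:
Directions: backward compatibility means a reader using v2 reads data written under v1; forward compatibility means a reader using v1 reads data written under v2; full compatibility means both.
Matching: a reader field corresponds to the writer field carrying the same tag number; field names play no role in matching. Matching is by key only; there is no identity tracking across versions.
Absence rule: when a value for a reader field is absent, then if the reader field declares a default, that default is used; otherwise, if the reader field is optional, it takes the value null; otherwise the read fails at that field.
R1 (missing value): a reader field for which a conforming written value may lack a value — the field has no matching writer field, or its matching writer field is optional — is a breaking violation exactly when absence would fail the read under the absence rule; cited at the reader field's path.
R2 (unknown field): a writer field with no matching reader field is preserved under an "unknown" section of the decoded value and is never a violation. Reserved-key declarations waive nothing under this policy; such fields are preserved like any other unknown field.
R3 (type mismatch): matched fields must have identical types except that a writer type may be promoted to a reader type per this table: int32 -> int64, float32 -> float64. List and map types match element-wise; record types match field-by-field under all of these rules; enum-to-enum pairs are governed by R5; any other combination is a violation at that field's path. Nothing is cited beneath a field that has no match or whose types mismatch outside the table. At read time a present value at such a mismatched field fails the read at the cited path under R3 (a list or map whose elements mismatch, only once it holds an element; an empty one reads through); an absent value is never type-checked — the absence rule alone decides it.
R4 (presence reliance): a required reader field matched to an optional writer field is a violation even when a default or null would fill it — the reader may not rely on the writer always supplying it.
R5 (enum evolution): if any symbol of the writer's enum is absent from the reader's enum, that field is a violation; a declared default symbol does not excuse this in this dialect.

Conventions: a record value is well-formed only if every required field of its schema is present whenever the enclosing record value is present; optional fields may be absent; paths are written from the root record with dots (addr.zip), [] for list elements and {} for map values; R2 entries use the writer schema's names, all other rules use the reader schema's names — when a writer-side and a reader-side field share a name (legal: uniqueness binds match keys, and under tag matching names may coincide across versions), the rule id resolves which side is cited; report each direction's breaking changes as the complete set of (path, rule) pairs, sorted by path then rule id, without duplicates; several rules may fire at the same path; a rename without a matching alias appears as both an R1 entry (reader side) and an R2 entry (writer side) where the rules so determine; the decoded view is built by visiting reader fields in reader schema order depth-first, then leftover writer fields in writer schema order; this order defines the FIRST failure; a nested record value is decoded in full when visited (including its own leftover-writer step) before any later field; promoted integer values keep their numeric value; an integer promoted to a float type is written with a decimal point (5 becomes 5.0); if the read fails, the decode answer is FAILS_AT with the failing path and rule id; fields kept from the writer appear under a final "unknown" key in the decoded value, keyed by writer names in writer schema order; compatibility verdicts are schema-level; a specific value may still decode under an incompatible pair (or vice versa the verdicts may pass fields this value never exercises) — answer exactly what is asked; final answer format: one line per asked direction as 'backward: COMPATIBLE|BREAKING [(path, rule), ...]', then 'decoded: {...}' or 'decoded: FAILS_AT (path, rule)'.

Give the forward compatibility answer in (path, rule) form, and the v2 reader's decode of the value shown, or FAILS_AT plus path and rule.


arrows below run writer -> reader for Shipment
forward analysis of Shipment with v1 as reader and v2 as writer:
  writer optional, Channel -> Channel: reader status maps from writer status
  writer required, map<string, int32> -> map<string, int32>: reader tags maps from writer scores
  height has no writer counterpart
  writer optional, int32 -> int32: reader duration maps from writer version
  height (writer side), unknown to reader
  nothing fires on Shipment: forward is COMPATIBLE
decode (reader v2):
  status := "FAX" (no value, default fills)
  scores := {"alt": 5, "k2": 3} (from writer tags)
  height := 1.5 (no value, default fills)
  version := 1 (from writer duration)
  writer height: kept under "unknown"
  => decoded: {"status": "FAX", "scores": {"alt": 5, "k2": 3}, "height": 1.5, "version": 1, "unknown": {"height": -2.5}}

forward: COMPATIBLE []; decoded: {"status": "FAX", "scores": {"alt": 5, "k2": 3}, "height": 1.5, "version": 1, "unknown": {"height": -2.5}}


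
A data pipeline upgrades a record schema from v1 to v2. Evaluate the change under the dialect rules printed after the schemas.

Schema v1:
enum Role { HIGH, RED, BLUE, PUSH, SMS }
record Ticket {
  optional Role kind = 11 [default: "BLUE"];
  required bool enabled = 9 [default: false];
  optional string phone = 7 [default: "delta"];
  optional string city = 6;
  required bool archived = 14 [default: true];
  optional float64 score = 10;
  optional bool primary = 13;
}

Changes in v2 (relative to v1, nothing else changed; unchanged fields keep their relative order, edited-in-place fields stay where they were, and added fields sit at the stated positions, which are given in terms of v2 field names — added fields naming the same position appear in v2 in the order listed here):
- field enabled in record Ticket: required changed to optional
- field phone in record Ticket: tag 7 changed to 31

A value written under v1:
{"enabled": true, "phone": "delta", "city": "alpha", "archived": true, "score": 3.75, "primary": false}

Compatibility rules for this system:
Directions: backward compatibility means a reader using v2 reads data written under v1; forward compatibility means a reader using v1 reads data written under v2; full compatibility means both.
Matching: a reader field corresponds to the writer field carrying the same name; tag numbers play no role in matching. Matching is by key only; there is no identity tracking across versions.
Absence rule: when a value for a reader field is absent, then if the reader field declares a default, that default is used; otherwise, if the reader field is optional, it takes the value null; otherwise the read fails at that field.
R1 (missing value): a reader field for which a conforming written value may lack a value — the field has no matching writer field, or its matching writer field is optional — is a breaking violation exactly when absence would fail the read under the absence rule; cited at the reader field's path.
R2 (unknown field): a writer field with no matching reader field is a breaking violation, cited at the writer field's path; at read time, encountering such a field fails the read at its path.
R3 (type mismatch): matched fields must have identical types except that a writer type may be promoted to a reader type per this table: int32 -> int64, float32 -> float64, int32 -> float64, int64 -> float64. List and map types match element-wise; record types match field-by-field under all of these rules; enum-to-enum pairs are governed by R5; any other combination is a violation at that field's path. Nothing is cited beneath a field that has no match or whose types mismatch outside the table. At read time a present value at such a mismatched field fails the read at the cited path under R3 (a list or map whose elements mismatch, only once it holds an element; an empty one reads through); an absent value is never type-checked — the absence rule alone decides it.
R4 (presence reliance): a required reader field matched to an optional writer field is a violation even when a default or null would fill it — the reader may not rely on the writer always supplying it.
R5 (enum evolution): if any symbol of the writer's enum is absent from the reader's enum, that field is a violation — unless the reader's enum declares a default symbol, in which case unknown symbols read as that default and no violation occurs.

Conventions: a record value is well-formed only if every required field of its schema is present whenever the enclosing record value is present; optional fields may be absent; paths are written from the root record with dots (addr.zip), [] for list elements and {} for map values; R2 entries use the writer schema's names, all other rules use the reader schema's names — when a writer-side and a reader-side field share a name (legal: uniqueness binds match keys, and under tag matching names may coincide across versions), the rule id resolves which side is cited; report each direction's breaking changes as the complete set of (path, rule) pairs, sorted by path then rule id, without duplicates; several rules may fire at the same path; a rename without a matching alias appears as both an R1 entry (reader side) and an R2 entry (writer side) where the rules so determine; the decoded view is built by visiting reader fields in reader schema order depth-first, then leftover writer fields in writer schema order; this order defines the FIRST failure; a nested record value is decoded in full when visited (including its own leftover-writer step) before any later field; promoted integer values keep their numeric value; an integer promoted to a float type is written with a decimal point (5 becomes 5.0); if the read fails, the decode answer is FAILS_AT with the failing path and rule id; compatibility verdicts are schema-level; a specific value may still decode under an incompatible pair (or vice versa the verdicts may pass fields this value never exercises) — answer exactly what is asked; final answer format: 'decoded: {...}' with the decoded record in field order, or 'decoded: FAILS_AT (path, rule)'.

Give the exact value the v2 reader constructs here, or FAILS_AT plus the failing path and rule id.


the writer's type comes first in each Ticket pair
migrating the Ticket value to v2:
  kind := "BLUE" (no value, default fills)
  enabled := true
  phone := "delta"
  city := "alpha"
  archived := true
  score := 3.75
  primary := false
  => decoded: {"kind": "BLUE", "enabled": true, "phone": "delta", "city": "alpha", "archived": true, "score": 3.75, "primary": false}
remaining Ticket differences; none change what is asked:
  field enabled in record Ticket: required changed to optional -> schema-level compatibility only; this Ticket value's decode is unchanged
  field phone in record Ticket: tag 7 changed to 31 -> inert under this dialect — no rule fires on Ticket and the result does not move

decoded: {"kind": "BLUE", "enabled": true, "phone": "delta", "city": "alpha", "archived": true, "score": 3.75, "primary": false}


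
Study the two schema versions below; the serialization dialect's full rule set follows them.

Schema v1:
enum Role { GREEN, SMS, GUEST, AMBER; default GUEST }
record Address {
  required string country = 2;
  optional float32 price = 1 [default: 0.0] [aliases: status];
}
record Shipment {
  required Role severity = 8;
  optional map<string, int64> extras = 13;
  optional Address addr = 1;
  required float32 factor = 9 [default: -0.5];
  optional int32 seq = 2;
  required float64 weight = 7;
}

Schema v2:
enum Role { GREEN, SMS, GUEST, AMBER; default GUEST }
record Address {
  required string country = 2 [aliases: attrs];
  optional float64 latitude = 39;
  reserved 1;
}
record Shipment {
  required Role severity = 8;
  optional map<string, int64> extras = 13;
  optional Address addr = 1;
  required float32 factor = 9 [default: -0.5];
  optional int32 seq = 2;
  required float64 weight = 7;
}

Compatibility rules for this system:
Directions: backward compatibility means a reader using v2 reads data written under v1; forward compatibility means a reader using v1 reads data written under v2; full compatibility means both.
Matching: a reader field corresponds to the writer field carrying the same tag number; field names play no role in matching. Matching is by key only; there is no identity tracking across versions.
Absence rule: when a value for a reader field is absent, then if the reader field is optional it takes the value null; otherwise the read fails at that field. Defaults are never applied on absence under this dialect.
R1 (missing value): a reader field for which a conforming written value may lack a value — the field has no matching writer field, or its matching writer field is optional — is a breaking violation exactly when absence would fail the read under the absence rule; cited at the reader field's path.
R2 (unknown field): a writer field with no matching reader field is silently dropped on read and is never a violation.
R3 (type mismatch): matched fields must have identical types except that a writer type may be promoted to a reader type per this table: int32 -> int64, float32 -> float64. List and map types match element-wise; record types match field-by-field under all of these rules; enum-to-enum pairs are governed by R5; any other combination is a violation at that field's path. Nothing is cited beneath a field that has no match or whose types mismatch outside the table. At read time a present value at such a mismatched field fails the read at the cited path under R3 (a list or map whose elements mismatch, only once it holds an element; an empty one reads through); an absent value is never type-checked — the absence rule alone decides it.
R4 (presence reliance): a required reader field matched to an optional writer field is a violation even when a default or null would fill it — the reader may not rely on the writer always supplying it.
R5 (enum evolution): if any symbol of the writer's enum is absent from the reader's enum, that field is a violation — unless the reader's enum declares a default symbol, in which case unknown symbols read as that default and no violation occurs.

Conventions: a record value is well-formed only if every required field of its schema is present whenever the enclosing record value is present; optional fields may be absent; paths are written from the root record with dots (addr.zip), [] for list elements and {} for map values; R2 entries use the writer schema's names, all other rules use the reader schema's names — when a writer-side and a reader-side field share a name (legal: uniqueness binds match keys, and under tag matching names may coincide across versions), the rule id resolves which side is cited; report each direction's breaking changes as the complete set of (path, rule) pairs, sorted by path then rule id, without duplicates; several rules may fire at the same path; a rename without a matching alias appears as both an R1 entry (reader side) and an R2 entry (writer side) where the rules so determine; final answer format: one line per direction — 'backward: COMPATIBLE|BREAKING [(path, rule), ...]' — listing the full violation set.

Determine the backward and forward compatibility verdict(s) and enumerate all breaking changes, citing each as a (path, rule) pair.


backward: COMPATIBLE []; forward: COMPATIBLE []

each type pair in Shipment: writer, then reader
checking backward for Shipment: reader v2 against writer v1:
  Role -> Role, writer required: severity aligns to severity
  map<string, int64> -> map<string, int64>, writer optional: extras aligns to extras
  Address -> Address, writer optional: addr aligns to addr
  float32 -> float32, writer required: factor aligns to factor
  int32 -> int32, writer optional: seq aligns to seq
  float64 -> float64, writer required: weight aligns to weight
  string -> string, writer required: addr.country aligns to addr.country
  addr.latitude has no writer counterpart
  writer addr.price: unknown to reader
  => no violations; backward on Shipment: COMPATIBLE
checking forward for Shipment: reader v1 against writer v2:
  Role -> Role, writer required: severity aligns to severity
  map<string, int64> -> map<string, int64>, writer optional: extras aligns to extras
  Address -> Address, writer optional: addr aligns to addr
  float32 -> float32, writer required: factor aligns to factor
  int32 -> int32, writer optional: seq aligns to seq
  float64 -> float64, writer required: weight aligns to weight
  string -> string, writer required: addr.country aligns to addr.country
  addr.price has no writer counterpart
  writer addr.latitude: unknown to reader
  => no violations; forward on Shipment: COMPATIBLE
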